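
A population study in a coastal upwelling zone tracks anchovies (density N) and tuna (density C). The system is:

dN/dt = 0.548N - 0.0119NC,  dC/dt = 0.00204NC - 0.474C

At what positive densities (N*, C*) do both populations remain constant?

N* ≈ 232, C* ≈ 46.1

Set dC/dt = 0 with C > 0: 0.00204N - 0.474 = 0, so N* = 0.474/0.00204 = 232.
Set dN/dt = 0 with N > 0: 0.548 - 0.0119C = 0, so C* = 0.548/0.0119 = 46.1.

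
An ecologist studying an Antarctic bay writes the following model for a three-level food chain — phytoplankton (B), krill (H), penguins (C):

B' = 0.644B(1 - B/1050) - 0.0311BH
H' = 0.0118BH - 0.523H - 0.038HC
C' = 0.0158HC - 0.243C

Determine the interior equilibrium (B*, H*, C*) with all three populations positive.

B* ≈ 270, H* ≈ 15.4, C* ≈ 70.1

From dC/dt = 0: 0.0158H* = 0.243, so H* = 15.4.
From dB/dt = 0: 0.644(1 - B*/1050) = 0.0311·15.4, giving B* = 1050·(1 - 0.743) = 270.
From dH/dt = 0: 0.0118·270 - 0.523 = 0.038C*, so C* = 2.66/0.038 = 70.1.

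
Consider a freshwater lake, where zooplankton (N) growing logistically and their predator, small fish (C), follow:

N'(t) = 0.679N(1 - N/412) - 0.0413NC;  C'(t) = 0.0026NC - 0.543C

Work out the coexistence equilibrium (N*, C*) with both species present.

From dC/dt = 0 with C > 0: 0.0026N* = 0.543, so N* = 209.
Substitute into dN/dt = 0: 0.679(1 - 209/412) = 0.0413C*.
The bracket is 0.493, giving C* = 0.335/0.0413 = 8.11.

N* ≈ 209, C* ≈ 8.11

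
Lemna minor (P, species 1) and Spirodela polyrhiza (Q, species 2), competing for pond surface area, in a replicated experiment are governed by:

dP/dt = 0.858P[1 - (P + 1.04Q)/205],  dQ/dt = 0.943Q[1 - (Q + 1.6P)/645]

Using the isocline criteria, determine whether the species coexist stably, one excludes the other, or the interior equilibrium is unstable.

Compare the nullcline intercepts: K1/α12 = 205/1.04 = 197 < K2 = 645; K2/α21 = 645/1.6 = 403 > K1 = 205.
Since the inequalities point opposite ways, species 2 can invade but species 1 cannot.

species 2 excludes species 1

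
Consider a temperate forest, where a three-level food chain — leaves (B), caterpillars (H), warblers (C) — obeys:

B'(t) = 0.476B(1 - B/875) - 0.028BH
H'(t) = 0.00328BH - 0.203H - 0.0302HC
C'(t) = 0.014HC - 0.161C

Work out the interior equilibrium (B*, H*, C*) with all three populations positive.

B* ≈ 283, H* ≈ 11.5, C* ≈ 24

From dC/dt = 0: 0.014H* = 0.161, so H* = 11.5.
From dB/dt = 0: 0.476(1 - B*/875) = 0.028·11.5, giving B* = 875·(1 - 0.676) = 283.
From dH/dt = 0: 0.00328·283 - 0.203 = 0.0302C*, so C* = 0.726/0.0302 = 24.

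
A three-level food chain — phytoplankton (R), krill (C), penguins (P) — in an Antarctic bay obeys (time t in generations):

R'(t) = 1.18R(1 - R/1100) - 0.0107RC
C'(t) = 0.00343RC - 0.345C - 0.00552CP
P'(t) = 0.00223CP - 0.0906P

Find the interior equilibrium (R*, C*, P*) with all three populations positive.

From dP/dt = 0: 0.00223C* = 0.0906, so C* = 40.6.
From dR/dt = 0: 1.18(1 - R*/1100) = 0.0107·40.6, giving R* = 1100·(1 - 0.368) = 695.
From dC/dt = 0: 0.00343·695 - 0.345 = 0.00552P*, so P* = 2.04/0.00552 = 369.

R* ≈ 695, C* ≈ 40.6, P* ≈ 369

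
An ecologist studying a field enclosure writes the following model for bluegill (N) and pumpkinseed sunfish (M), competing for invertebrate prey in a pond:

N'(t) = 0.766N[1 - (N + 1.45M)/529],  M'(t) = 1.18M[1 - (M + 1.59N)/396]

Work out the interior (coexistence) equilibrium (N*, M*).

N* ≈ 34.6, M* ≈ 341

Setting both brackets to zero gives the nullclines N + 1.45M = 529 and 1.59N + M = 396.
Substituting M = 396 - 1.59N into the first: N(1 - 1.45·1.59) = 529 - 1.45·396.
So N* = -45.2/-1.31 = 34.6, and then M* = 396 - 1.59·34.6 = 341.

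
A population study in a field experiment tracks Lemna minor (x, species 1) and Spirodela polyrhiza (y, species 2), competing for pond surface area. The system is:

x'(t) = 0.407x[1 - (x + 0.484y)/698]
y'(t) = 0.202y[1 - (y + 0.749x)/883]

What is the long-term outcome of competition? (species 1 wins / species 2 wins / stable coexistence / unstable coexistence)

Compare the nullcline intercepts: K1/α12 = 698/0.484 = 1440 > K2 = 883; K2/α21 = 883/0.749 = 1180 > K1 = 698.
Since both inequalities hold, each species can invade when rare, so the interior equilibrium is stable.

stable coexistence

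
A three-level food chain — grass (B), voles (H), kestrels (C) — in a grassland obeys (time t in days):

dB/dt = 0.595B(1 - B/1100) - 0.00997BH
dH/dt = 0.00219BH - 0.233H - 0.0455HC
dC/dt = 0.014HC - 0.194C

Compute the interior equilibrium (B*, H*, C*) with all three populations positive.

B* ≈ 845, H* ≈ 13.9, C* ≈ 35.5

From dC/dt = 0: 0.014H* = 0.194, so H* = 13.9.
From dB/dt = 0: 0.595(1 - B*/1100) = 0.00997·13.9, giving B* = 1100·(1 - 0.232) = 845.
From dH/dt = 0: 0.00219·845 - 0.233 = 0.0455C*, so C* = 1.62/0.0455 = 35.5.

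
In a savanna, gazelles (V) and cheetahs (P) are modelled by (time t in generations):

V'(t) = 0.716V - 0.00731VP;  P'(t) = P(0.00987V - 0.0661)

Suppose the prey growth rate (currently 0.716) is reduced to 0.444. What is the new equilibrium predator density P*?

P* ≈ 60.7

At the interior fixed point, setting dV/dt = 0 with V > 0 fixes P* = (prey growth rate)/(VP coefficient) — independent of the other coefficients.
With the change, P* = 0.444/0.00731 = 60.7; it falls from 97.9.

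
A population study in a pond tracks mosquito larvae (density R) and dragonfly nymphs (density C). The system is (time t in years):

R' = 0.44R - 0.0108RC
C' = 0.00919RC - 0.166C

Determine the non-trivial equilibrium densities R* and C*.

Set dC/dt = 0 with C > 0: 0.00919R - 0.166 = 0, so R* = 0.166/0.00919 = 18.1.
Set dR/dt = 0 with R > 0: 0.44 - 0.0108C = 0, so C* = 0.44/0.0108 = 40.7.

R* ≈ 18.1, C* ≈ 40.7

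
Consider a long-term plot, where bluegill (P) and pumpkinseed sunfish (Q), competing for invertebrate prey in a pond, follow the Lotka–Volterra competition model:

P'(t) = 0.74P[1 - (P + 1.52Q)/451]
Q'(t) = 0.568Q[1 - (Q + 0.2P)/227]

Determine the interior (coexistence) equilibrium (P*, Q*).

P* ≈ 152, Q* ≈ 197

Setting both brackets to zero gives the nullclines P + 1.52Q = 451 and 0.2P + Q = 227.
Substituting Q = 227 - 0.2P into the first: P(1 - 1.52·0.2) = 451 - 1.52·227.
So P* = 106/0.696 = 152, and then Q* = 227 - 0.2·152 = 197.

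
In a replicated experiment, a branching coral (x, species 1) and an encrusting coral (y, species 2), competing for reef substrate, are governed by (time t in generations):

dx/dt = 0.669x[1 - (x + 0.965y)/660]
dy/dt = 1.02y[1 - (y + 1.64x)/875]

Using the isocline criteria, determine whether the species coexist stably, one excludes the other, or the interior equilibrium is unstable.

Compare the nullcline intercepts: K1/α12 = 660/0.965 = 684 < K2 = 875; K2/α21 = 875/1.64 = 534 < K1 = 660.
Since both are reversed, neither can invade when rare; the interior point is a saddle.

unstable coexistence (outcome depends on initial conditions)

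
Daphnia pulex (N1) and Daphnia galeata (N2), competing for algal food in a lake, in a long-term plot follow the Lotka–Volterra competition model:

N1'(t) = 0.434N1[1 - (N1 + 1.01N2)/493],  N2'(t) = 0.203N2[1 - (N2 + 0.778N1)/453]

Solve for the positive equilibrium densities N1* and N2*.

Setting both brackets to zero gives the nullclines N1 + 1.01N2 = 493 and 0.778N1 + N2 = 453.
Substituting N2 = 453 - 0.778N1 into the first: N1(1 - 1.01·0.778) = 493 - 1.01·453.
So N1* = 35.5/0.214 = 166, and then N2* = 453 - 0.778·166 = 324.

N1* ≈ 166, N2* ≈ 324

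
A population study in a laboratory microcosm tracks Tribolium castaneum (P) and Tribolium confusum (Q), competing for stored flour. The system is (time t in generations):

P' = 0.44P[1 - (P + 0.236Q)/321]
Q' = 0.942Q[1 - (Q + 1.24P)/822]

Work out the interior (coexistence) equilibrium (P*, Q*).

Setting both brackets to zero gives the nullclines P + 0.236Q = 321 and 1.24P + Q = 822.
Substituting Q = 822 - 1.24P into the first: P(1 - 0.236·1.24) = 321 - 0.236·822.
So P* = 127/0.707 = 180, and then Q* = 822 - 1.24·180 = 599.

P* ≈ 180, Q* ≈ 599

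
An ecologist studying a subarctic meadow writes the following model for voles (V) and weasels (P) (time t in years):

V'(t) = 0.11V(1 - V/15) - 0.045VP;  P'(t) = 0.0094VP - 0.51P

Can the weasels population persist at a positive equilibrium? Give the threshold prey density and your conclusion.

The predator equation gives dP/dt > 0 only when V > 0.51/0.0094 = 54.3.
Without the predator, V → K = 15. Since 15 < 54.3, the predator cannot invade.

Threshold V = 54.3; K < 54.3, so no, the predator goes extinct.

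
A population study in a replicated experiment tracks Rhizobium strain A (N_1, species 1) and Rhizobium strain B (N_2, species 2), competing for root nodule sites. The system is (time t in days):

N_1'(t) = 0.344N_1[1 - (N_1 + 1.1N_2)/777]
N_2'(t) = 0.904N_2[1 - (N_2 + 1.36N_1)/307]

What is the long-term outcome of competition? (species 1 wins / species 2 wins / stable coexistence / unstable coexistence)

Compare the nullcline intercepts: K1/α12 = 777/1.1 = 706 > K2 = 307; K2/α21 = 307/1.36 = 226 < K1 = 777.
Since the inequalities point opposite ways, species 1 can invade but species 2 cannot.

species 1 excludes species 2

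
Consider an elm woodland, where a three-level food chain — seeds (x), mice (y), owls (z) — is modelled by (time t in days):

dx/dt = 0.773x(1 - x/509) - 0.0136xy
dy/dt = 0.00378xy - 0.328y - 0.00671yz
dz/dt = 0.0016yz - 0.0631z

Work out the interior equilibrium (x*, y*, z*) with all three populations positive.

x* ≈ 156, y* ≈ 39.4, z* ≈ 38.9

From dz/dt = 0: 0.0016y* = 0.0631, so y* = 39.4.
From dx/dt = 0: 0.773(1 - x*/509) = 0.0136·39.4, giving x* = 509·(1 - 0.694) = 156.
From dy/dt = 0: 0.00378·156 - 0.328 = 0.00671z*, so z* = 0.261/0.00671 = 38.9.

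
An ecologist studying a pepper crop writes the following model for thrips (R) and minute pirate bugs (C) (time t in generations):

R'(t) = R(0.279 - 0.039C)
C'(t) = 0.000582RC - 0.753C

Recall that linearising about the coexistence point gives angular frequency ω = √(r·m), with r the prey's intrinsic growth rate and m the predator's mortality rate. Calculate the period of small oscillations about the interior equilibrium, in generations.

T ≈ 13.7 generations

Here r = 0.279 and m = 0.753, so r·m = 0.21.
ω = √0.21 = 0.458 per generation, hence T = 2π/ω ≈ 13.7 generations.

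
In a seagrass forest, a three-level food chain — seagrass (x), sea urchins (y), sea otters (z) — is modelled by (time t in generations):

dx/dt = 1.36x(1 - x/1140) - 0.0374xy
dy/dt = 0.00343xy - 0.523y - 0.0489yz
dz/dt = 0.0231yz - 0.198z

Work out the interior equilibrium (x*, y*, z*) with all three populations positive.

From dz/dt = 0: 0.0231y* = 0.198, so y* = 8.57.
From dx/dt = 0: 1.36(1 - x*/1140) = 0.0374·8.57, giving x* = 1140·(1 - 0.236) = 871.
From dy/dt = 0: 0.00343·871 - 0.523 = 0.0489z*, so z* = 2.47/0.0489 = 50.4.

x* ≈ 871, y* ≈ 8.57, z* ≈ 50.4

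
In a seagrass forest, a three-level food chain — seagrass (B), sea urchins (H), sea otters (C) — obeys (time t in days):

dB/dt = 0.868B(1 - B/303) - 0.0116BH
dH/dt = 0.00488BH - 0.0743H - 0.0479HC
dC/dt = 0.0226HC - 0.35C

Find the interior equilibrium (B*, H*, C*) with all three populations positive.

B* ≈ 240, H* ≈ 15.5, C* ≈ 22.9

From dC/dt = 0: 0.0226H* = 0.35, so H* = 15.5.
From dB/dt = 0: 0.868(1 - B*/303) = 0.0116·15.5, giving B* = 303·(1 - 0.207) = 240.
From dH/dt = 0: 0.00488·240 - 0.0743 = 0.0479C*, so C* = 1.1/0.0479 = 22.9.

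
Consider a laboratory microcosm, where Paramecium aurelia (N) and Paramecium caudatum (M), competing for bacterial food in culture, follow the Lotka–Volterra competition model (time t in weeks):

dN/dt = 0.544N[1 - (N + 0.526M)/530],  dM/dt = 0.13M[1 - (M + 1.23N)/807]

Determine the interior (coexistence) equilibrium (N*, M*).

Setting both brackets to zero gives the nullclines N + 0.526M = 530 and 1.23N + M = 807.
Substituting M = 807 - 1.23N into the first: N(1 - 0.526·1.23) = 530 - 0.526·807.
So N* = 106/0.353 = 299, and then M* = 807 - 1.23·299 = 439.

N* ≈ 299, M* ≈ 439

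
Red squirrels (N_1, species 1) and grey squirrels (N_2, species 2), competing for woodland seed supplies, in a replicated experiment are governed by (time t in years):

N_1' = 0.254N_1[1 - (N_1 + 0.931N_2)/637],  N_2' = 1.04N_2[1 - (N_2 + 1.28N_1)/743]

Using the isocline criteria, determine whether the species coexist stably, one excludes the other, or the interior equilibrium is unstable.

unstable coexistence (outcome depends on initial conditions)

Compare the nullcline intercepts: K1/α12 = 637/0.931 = 684 < K2 = 743; K2/α21 = 743/1.28 = 580 < K1 = 637.
Since both are reversed, neither can invade when rare; the interior point is a saddle.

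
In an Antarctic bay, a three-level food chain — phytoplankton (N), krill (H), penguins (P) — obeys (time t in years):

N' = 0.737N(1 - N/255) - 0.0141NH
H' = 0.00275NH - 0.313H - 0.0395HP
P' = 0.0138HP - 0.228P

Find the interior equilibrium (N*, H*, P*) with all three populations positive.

N* ≈ 174, H* ≈ 16.5, P* ≈ 4.22

From dP/dt = 0: 0.0138H* = 0.228, so H* = 16.5.
From dN/dt = 0: 0.737(1 - N*/255) = 0.0141·16.5, giving N* = 255·(1 - 0.316) = 174.
From dH/dt = 0: 0.00275·174 - 0.313 = 0.0395P*, so P* = 0.167/0.0395 = 4.22.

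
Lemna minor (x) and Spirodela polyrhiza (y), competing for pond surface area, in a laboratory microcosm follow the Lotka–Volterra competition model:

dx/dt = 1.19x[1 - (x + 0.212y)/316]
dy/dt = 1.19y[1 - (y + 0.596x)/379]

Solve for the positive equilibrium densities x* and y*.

Setting both brackets to zero gives the nullclines x + 0.212y = 316 and 0.596x + y = 379.
Substituting y = 379 - 0.596x into the first: x(1 - 0.212·0.596) = 316 - 0.212·379.
So x* = 236/0.874 = 270, and then y* = 379 - 0.596·270 = 218.

x* ≈ 270, y* ≈ 218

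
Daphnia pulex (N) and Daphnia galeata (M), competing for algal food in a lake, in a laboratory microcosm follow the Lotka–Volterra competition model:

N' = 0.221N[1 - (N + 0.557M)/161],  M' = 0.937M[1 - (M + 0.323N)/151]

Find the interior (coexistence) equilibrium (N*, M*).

N* ≈ 93.8, M* ≈ 121

Setting both brackets to zero gives the nullclines N + 0.557M = 161 and 0.323N + M = 151.
Substituting M = 151 - 0.323N into the first: N(1 - 0.557·0.323) = 161 - 0.557·151.
So N* = 76.9/0.82 = 93.8, and then M* = 151 - 0.323·93.8 = 121.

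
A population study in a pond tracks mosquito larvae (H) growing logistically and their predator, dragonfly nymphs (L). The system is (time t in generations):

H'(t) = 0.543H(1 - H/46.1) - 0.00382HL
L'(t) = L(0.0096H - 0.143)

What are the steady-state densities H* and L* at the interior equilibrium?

From dL/dt = 0 with L > 0: 0.0096H* = 0.143, so H* = 14.9.
Substitute into dH/dt = 0: 0.543(1 - 14.9/46.1) = 0.00382L*.
The bracket is 0.677, giving L* = 0.368/0.00382 = 96.2.

H* ≈ 14.9, L* ≈ 96.2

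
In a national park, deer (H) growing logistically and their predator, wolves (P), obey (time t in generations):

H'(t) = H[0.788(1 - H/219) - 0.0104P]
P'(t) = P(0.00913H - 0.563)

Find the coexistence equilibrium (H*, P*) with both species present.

From dP/dt = 0 with P > 0: 0.00913H* = 0.563, so H* = 61.7.
Substitute into dH/dt = 0: 0.788(1 - 61.7/219) = 0.0104P*.
The bracket is 0.718, giving P* = 0.566/0.0104 = 54.4.

H* ≈ 61.7, P* ≈ 54.4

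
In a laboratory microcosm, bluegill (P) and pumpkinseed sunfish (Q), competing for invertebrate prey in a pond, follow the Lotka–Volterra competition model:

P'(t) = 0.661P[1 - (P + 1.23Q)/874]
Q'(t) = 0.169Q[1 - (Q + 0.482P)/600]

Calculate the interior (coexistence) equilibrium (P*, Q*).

Setting both brackets to zero gives the nullclines P + 1.23Q = 874 and 0.482P + Q = 600.
Substituting Q = 600 - 0.482P into the first: P(1 - 1.23·0.482) = 874 - 1.23·600.
So P* = 136/0.407 = 334, and then Q* = 600 - 0.482·334 = 439.

P* ≈ 334, Q* ≈ 439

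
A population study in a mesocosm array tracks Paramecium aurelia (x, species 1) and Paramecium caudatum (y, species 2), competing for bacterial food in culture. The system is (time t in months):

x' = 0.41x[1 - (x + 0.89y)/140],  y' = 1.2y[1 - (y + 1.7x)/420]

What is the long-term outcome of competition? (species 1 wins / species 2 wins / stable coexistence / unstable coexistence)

Compare the nullcline intercepts: K1/α12 = 140/0.89 = 157 < K2 = 420; K2/α21 = 420/1.7 = 247 > K1 = 140.
Since the inequalities point opposite ways, species 2 can invade but species 1 cannot.

species 2 excludes species 1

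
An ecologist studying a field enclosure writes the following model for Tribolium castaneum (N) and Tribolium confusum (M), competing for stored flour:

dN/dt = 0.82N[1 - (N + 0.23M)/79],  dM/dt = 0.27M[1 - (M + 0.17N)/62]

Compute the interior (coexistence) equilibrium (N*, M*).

Setting both brackets to zero gives the nullclines N + 0.23M = 79 and 0.17N + M = 62.
Substituting M = 62 - 0.17N into the first: N(1 - 0.23·0.17) = 79 - 0.23·62.
So N* = 64.7/0.961 = 67.4, and then M* = 62 - 0.17·67.4 = 50.5.

N* ≈ 67.4, M* ≈ 50.5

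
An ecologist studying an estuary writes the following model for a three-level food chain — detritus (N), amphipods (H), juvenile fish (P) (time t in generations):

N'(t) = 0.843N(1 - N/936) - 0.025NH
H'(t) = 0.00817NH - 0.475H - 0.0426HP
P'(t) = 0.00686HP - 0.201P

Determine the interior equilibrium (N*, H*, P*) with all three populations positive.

From dP/dt = 0: 0.00686H* = 0.201, so H* = 29.3.
From dN/dt = 0: 0.843(1 - N*/936) = 0.025·29.3, giving N* = 936·(1 - 0.869) = 123.
From dH/dt = 0: 0.00817·123 - 0.475 = 0.0426P*, so P* = 0.527/0.0426 = 12.4.

N* ≈ 123, H* ≈ 29.3, P* ≈ 12.4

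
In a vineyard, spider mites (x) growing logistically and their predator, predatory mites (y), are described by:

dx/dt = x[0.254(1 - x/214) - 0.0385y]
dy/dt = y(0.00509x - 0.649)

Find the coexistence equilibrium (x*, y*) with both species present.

x* ≈ 128, y* ≈ 2.67

From dy/dt = 0 with y > 0: 0.00509x* = 0.649, so x* = 128.
Substitute into dx/dt = 0: 0.254(1 - 128/214) = 0.0385y*.
The bracket is 0.404, giving y* = 0.103/0.0385 = 2.67.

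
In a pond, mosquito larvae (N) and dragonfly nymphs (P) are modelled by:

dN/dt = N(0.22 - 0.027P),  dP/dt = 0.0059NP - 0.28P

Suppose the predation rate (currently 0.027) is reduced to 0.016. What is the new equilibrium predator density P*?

At the interior fixed point, setting dN/dt = 0 with N > 0 fixes P* = (prey growth rate)/(NP coefficient) — independent of the other coefficients.
With the change, P* = 0.22/0.016 = 13.8; it rises from 8.15.

P* ≈ 13.8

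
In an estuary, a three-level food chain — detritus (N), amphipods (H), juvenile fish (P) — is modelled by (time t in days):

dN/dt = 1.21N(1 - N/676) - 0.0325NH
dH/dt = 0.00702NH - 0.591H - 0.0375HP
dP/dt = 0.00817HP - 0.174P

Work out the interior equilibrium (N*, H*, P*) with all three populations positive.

N* ≈ 289, H* ≈ 21.3, P* ≈ 38.4

From dP/dt = 0: 0.00817H* = 0.174, so H* = 21.3.
From dN/dt = 0: 1.21(1 - N*/676) = 0.0325·21.3, giving N* = 676·(1 - 0.572) = 289.
From dH/dt = 0: 0.00702·289 - 0.591 = 0.0375P*, so P* = 1.44/0.0375 = 38.4.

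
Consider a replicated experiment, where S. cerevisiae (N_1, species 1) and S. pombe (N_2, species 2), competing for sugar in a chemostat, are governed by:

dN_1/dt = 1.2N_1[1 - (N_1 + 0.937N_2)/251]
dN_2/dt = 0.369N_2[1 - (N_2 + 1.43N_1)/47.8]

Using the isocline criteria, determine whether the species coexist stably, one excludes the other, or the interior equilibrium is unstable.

Compare the nullcline intercepts: K1/α12 = 251/0.937 = 268 > K2 = 47.8; K2/α21 = 47.8/1.43 = 33.4 < K1 = 251.
Since the inequalities point opposite ways, species 1 can invade but species 2 cannot.

species 1 excludes species 2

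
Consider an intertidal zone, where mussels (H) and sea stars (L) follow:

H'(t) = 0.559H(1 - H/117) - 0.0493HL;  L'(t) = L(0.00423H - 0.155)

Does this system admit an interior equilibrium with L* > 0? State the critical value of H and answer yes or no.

The predator equation gives dL/dt > 0 only when H > 0.155/0.00423 = 36.6.
Without the predator, H → K = 117. Since 117 > 36.6, the predator can invade and persist.

Threshold H = 36.6; K > 36.6, so yes, the predator persists.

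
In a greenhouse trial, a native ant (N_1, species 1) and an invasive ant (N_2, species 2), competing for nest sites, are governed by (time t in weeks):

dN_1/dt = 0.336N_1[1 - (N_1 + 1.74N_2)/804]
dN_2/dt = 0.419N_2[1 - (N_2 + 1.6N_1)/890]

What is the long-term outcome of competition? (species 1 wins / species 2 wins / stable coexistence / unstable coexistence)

unstable coexistence (outcome depends on initial conditions)

Compare the nullcline intercepts: K1/α12 = 804/1.74 = 462 < K2 = 890; K2/α21 = 890/1.6 = 556 < K1 = 804.
Since both are reversed, neither can invade when rare; the interior point is a saddle.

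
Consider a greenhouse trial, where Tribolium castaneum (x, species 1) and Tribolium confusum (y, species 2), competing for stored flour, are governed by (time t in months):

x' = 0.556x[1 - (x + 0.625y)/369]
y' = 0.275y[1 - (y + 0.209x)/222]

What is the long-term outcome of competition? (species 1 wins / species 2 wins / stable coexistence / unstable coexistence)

stable coexistence

Compare the nullcline intercepts: K1/α12 = 369/0.625 = 590 > K2 = 222; K2/α21 = 222/0.209 = 1060 > K1 = 369.
Since both inequalities hold, each species can invade when rare, so the interior equilibrium is stable.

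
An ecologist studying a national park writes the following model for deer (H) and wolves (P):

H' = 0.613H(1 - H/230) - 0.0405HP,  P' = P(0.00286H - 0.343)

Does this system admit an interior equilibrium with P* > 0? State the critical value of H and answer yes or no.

The predator equation gives dP/dt > 0 only when H > 0.343/0.00286 = 120.
Without the predator, H → K = 230. Since 230 > 120, the predator can invade and persist.

Threshold H = 120; K > 120, so yes, the predator persists.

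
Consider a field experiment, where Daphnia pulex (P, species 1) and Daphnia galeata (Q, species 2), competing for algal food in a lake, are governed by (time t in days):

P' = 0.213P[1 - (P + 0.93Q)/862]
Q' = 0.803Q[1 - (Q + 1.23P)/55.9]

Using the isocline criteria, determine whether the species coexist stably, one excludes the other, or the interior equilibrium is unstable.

species 1 excludes species 2

Compare the nullcline intercepts: K1/α12 = 862/0.93 = 927 > K2 = 55.9; K2/α21 = 55.9/1.23 = 45.4 < K1 = 862.
Since the inequalities point opposite ways, species 1 can invade but species 2 cannot.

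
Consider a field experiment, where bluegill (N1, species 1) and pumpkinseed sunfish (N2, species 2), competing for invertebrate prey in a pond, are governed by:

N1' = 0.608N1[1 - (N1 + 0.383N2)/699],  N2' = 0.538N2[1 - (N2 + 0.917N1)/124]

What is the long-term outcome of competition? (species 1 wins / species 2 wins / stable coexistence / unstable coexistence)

species 1 excludes species 2

Compare the nullcline intercepts: K1/α12 = 699/0.383 = 1830 > K2 = 124; K2/α21 = 124/0.917 = 135 < K1 = 699.
Since the inequalities point opposite ways, species 1 can invade but species 2 cannot.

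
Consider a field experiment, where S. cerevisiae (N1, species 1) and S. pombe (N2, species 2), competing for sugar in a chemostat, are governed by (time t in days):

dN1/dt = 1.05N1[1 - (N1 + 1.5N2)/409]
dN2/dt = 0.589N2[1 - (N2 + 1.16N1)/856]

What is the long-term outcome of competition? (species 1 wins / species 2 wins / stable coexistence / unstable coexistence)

species 2 excludes species 1

Compare the nullcline intercepts: K1/α12 = 409/1.5 = 273 < K2 = 856; K2/α21 = 856/1.16 = 738 > K1 = 409.
Since the inequalities point opposite ways, species 2 can invade but species 1 cannot.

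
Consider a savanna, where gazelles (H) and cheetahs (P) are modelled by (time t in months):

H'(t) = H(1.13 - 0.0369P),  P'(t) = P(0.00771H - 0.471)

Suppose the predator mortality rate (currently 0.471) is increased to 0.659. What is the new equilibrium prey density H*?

At the interior fixed point, setting dP/dt = 0 with P > 0 fixes H* = (predator death rate)/(HP coefficient) — independent of the other coefficients.
With the change, H* = 0.659/0.00771 = 85.5; it rises from 61.1.

H* ≈ 85.5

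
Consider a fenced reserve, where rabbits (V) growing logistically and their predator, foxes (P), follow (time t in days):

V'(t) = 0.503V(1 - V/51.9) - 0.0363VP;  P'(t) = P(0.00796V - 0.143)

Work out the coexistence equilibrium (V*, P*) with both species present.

V* ≈ 18, P* ≈ 9.06

From dP/dt = 0 with P > 0: 0.00796V* = 0.143, so V* = 18.
Substitute into dV/dt = 0: 0.503(1 - 18/51.9) = 0.0363P*.
The bracket is 0.654, giving P* = 0.329/0.0363 = 9.06.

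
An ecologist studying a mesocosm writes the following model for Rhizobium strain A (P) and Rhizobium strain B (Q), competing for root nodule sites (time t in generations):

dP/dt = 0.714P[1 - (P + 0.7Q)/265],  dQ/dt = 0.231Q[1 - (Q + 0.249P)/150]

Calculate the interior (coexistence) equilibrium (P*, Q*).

P* ≈ 194, Q* ≈ 102

Setting both brackets to zero gives the nullclines P + 0.7Q = 265 and 0.249P + Q = 150.
Substituting Q = 150 - 0.249P into the first: P(1 - 0.7·0.249) = 265 - 0.7·150.
So P* = 160/0.826 = 194, and then Q* = 150 - 0.249·194 = 102.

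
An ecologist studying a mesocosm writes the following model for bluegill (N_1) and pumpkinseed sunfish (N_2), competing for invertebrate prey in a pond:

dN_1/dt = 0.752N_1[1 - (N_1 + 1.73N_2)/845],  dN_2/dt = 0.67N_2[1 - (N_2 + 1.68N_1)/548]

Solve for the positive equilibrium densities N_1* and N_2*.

N_1* ≈ 54, N_2* ≈ 457

Setting both brackets to zero gives the nullclines N_1 + 1.73N_2 = 845 and 1.68N_1 + N_2 = 548.
Substituting N_2 = 548 - 1.68N_1 into the first: N_1(1 - 1.73·1.68) = 845 - 1.73·548.
So N_1* = -103/-1.91 = 54, and then N_2* = 548 - 1.68·54 = 457.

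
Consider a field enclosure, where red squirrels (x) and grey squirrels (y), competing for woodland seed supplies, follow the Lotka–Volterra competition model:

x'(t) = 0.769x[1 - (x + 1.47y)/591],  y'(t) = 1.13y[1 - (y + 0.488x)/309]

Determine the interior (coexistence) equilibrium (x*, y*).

Setting both brackets to zero gives the nullclines x + 1.47y = 591 and 0.488x + y = 309.
Substituting y = 309 - 0.488x into the first: x(1 - 1.47·0.488) = 591 - 1.47·309.
So x* = 137/0.283 = 484, and then y* = 309 - 0.488·484 = 72.9.

x* ≈ 484, y* ≈ 72.9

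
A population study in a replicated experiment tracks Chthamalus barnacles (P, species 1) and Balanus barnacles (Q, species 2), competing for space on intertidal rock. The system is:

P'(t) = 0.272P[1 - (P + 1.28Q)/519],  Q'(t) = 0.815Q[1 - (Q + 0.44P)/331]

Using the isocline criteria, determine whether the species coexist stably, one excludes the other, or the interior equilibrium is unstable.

Compare the nullcline intercepts: K1/α12 = 519/1.28 = 405 > K2 = 331; K2/α21 = 331/0.44 = 752 > K1 = 519.
Since both inequalities hold, each species can invade when rare, so the interior equilibrium is stable.

stable coexistence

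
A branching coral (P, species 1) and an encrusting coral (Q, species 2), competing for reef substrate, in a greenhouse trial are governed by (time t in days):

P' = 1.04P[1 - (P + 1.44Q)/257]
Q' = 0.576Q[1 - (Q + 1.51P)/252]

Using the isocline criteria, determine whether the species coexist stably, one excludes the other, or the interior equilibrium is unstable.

Compare the nullcline intercepts: K1/α12 = 257/1.44 = 178 < K2 = 252; K2/α21 = 252/1.51 = 167 < K1 = 257.
Since both are reversed, neither can invade when rare; the interior point is a saddle.

unstable coexistence (outcome depends on initial conditions)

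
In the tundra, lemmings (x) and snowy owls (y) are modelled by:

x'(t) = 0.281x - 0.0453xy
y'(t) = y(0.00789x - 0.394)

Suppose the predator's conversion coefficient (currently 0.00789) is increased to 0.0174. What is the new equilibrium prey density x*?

x* ≈ 22.6

At the interior fixed point, setting dy/dt = 0 with y > 0 fixes x* = (predator death rate)/(xy coefficient) — independent of the other coefficients.
With the change, x* = 0.394/0.0174 = 22.6; it falls from 49.9.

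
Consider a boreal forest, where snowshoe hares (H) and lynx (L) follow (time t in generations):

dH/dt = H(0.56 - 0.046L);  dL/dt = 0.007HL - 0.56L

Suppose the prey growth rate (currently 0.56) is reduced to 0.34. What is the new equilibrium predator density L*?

L* ≈ 7.39

At the interior fixed point, setting dH/dt = 0 with H > 0 fixes L* = (prey growth rate)/(HL coefficient) — independent of the other coefficients.
With the change, L* = 0.34/0.046 = 7.39; it falls from 12.2.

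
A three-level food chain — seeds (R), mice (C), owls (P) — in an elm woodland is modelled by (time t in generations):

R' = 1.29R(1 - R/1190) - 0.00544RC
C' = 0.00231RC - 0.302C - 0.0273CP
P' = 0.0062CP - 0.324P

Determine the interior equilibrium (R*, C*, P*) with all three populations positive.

From dP/dt = 0: 0.0062C* = 0.324, so C* = 52.3.
From dR/dt = 0: 1.29(1 - R*/1190) = 0.00544·52.3, giving R* = 1190·(1 - 0.22) = 928.
From dC/dt = 0: 0.00231·928 - 0.302 = 0.0273P*, so P* = 1.84/0.0273 = 67.4.

R* ≈ 928, C* ≈ 52.3, P* ≈ 67.4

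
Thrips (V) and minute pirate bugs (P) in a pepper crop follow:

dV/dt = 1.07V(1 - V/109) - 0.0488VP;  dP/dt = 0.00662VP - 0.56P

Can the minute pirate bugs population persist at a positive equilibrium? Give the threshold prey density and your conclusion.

The predator equation gives dP/dt > 0 only when V > 0.56/0.00662 = 84.6.
Without the predator, V → K = 109. Since 109 > 84.6, the predator can invade and persist.

Threshold V = 84.6; K > 84.6, so yes, the predator persists.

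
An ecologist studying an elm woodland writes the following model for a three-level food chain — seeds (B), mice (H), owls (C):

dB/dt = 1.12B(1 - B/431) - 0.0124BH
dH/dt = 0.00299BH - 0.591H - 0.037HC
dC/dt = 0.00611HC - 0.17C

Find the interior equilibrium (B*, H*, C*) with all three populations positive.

From dC/dt = 0: 0.00611H* = 0.17, so H* = 27.8.
From dB/dt = 0: 1.12(1 - B*/431) = 0.0124·27.8, giving B* = 431·(1 - 0.308) = 298.
From dH/dt = 0: 0.00299·298 - 0.591 = 0.037C*, so C* = 0.301/0.037 = 8.13.

B* ≈ 298, H* ≈ 27.8, C* ≈ 8.13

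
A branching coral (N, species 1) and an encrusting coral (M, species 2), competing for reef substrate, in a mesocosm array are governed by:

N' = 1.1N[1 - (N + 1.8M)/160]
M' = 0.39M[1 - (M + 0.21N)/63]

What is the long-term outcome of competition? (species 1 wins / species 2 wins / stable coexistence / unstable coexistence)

Compare the nullcline intercepts: K1/α12 = 160/1.8 = 88.9 > K2 = 63; K2/α21 = 63/0.21 = 300 > K1 = 160.
Since both inequalities hold, each species can invade when rare, so the interior equilibrium is stable.

stable coexistence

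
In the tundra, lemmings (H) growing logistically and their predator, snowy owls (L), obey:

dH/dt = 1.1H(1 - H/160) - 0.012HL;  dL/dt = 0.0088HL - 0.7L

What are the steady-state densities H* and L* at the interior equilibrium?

From dL/dt = 0 with L > 0: 0.0088H* = 0.7, so H* = 79.5.
Substitute into dH/dt = 0: 1.1(1 - 79.5/160) = 0.012L*.
The bracket is 0.503, giving L* = 0.553/0.012 = 46.1.

H* ≈ 79.5, L* ≈ 46.1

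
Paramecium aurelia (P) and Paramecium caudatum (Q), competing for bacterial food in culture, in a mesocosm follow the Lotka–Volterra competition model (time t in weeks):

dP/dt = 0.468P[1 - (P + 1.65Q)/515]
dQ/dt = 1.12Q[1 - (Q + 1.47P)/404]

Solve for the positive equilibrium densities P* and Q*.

Setting both brackets to zero gives the nullclines P + 1.65Q = 515 and 1.47P + Q = 404.
Substituting Q = 404 - 1.47P into the first: P(1 - 1.65·1.47) = 515 - 1.65·404.
So P* = -152/-1.43 = 106, and then Q* = 404 - 1.47·106 = 248.

P* ≈ 106, Q* ≈ 248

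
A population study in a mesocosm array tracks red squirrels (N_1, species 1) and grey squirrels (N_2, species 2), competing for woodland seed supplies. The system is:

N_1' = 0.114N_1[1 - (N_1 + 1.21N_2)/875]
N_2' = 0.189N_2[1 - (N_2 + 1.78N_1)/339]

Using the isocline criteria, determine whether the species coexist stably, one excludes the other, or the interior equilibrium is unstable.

species 1 excludes species 2

Compare the nullcline intercepts: K1/α12 = 875/1.21 = 723 > K2 = 339; K2/α21 = 339/1.78 = 190 < K1 = 875.
Since the inequalities point opposite ways, species 1 can invade but species 2 cannot.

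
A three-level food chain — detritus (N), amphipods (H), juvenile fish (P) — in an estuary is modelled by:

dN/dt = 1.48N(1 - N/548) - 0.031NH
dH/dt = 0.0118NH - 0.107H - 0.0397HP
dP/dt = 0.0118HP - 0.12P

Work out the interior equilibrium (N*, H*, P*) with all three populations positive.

N* ≈ 431, H* ≈ 10.2, P* ≈ 125

From dP/dt = 0: 0.0118H* = 0.12, so H* = 10.2.
From dN/dt = 0: 1.48(1 - N*/548) = 0.031·10.2, giving N* = 548·(1 - 0.213) = 431.
From dH/dt = 0: 0.0118·431 - 0.107 = 0.0397P*, so P* = 4.98/0.0397 = 125.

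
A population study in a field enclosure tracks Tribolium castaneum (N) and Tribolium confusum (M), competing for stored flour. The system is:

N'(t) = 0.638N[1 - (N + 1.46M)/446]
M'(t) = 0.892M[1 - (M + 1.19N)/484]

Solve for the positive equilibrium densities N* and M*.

N* ≈ 353, M* ≈ 63.4

Setting both brackets to zero gives the nullclines N + 1.46M = 446 and 1.19N + M = 484.
Substituting M = 484 - 1.19N into the first: N(1 - 1.46·1.19) = 446 - 1.46·484.
So N* = -261/-0.737 = 353, and then M* = 484 - 1.19·353 = 63.4.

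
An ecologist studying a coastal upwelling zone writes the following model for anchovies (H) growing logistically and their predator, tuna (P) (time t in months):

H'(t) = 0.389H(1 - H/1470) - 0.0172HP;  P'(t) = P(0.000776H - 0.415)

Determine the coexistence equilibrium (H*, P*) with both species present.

H* ≈ 535, P* ≈ 14.4

From dP/dt = 0 with P > 0: 0.000776H* = 0.415, so H* = 535.
Substitute into dH/dt = 0: 0.389(1 - 535/1470) = 0.0172P*.
The bracket is 0.636, giving P* = 0.247/0.0172 = 14.4.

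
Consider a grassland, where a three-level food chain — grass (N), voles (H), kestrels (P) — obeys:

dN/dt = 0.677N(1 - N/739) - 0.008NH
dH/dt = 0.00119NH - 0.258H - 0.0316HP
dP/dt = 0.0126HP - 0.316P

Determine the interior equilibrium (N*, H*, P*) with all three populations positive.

From dP/dt = 0: 0.0126H* = 0.316, so H* = 25.1.
From dN/dt = 0: 0.677(1 - N*/739) = 0.008·25.1, giving N* = 739·(1 - 0.296) = 520.
From dH/dt = 0: 0.00119·520 - 0.258 = 0.0316P*, so P* = 0.361/0.0316 = 11.4.

N* ≈ 520, H* ≈ 25.1, P* ≈ 11.4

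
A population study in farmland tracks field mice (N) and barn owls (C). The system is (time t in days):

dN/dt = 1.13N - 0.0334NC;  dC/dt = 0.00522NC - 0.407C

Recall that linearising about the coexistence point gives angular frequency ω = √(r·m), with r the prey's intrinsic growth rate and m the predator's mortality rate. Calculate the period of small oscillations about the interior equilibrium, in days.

Here r = 1.13 and m = 0.407, so r·m = 0.46.
ω = √0.46 = 0.678 per day, hence T = 2π/ω ≈ 9.26 days.

T ≈ 9.26 days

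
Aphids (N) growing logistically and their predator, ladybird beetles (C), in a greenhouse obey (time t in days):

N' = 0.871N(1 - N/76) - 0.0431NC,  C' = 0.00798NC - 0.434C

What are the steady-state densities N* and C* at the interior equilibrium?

From dC/dt = 0 with C > 0: 0.00798N* = 0.434, so N* = 54.4.
Substitute into dN/dt = 0: 0.871(1 - 54.4/76) = 0.0431C*.
The bracket is 0.284, giving C* = 0.248/0.0431 = 5.75.

N* ≈ 54.4, C* ≈ 5.75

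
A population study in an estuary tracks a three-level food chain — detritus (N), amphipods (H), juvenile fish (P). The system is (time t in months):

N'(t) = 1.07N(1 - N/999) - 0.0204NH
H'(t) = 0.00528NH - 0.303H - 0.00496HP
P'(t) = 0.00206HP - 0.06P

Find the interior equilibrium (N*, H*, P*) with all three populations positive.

N* ≈ 444, H* ≈ 29.1, P* ≈ 412

From dP/dt = 0: 0.00206H* = 0.06, so H* = 29.1.
From dN/dt = 0: 1.07(1 - N*/999) = 0.0204·29.1, giving N* = 999·(1 - 0.555) = 444.
From dH/dt = 0: 0.00528·444 - 0.303 = 0.00496P*, so P* = 2.04/0.00496 = 412.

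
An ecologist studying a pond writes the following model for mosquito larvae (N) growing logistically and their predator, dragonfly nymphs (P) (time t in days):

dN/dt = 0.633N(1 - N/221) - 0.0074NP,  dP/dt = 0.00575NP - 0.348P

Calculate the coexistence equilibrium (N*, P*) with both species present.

From dP/dt = 0 with P > 0: 0.00575N* = 0.348, so N* = 60.5.
Substitute into dN/dt = 0: 0.633(1 - 60.5/221) = 0.0074P*.
The bracket is 0.726, giving P* = 0.46/0.0074 = 62.1.

N* ≈ 60.5, P* ≈ 62.1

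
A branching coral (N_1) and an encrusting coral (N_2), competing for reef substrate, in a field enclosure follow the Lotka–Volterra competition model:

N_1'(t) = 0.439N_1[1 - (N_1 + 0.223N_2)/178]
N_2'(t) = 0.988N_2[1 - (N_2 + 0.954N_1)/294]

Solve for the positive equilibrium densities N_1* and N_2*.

N_1* ≈ 143, N_2* ≈ 158

Setting both brackets to zero gives the nullclines N_1 + 0.223N_2 = 178 and 0.954N_1 + N_2 = 294.
Substituting N_2 = 294 - 0.954N_1 into the first: N_1(1 - 0.223·0.954) = 178 - 0.223·294.
So N_1* = 112/0.787 = 143, and then N_2* = 294 - 0.954·143 = 158.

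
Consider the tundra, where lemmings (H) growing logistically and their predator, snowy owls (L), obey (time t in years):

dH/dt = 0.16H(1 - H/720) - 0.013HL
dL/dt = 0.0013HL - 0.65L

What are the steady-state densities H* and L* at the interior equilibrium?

From dL/dt = 0 with L > 0: 0.0013H* = 0.65, so H* = 500.
Substitute into dH/dt = 0: 0.16(1 - 500/720) = 0.013L*.
The bracket is 0.306, giving L* = 0.0489/0.013 = 3.76.

H* ≈ 500, L* ≈ 3.76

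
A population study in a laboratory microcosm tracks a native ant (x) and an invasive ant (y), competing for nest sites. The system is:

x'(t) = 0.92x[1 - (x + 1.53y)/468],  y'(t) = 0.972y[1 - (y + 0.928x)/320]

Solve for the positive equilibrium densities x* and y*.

Setting both brackets to zero gives the nullclines x + 1.53y = 468 and 0.928x + y = 320.
Substituting y = 320 - 0.928x into the first: x(1 - 1.53·0.928) = 468 - 1.53·320.
So x* = -21.6/-0.42 = 51.4, and then y* = 320 - 0.928·51.4 = 272.

x* ≈ 51.4, y* ≈ 272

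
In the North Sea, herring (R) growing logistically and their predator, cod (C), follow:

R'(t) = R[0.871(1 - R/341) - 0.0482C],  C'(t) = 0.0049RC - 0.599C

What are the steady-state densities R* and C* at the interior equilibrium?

From dC/dt = 0 with C > 0: 0.0049R* = 0.599, so R* = 122.
Substitute into dR/dt = 0: 0.871(1 - 122/341) = 0.0482C*.
The bracket is 0.642, giving C* = 0.559/0.0482 = 11.6.

R* ≈ 122, C* ≈ 11.6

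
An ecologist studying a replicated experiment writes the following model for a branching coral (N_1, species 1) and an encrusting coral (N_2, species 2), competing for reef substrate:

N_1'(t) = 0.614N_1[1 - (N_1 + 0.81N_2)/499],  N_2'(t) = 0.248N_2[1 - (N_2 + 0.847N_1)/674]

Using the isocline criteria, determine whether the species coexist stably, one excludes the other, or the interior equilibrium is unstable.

Compare the nullcline intercepts: K1/α12 = 499/0.81 = 616 < K2 = 674; K2/α21 = 674/0.847 = 796 > K1 = 499.
Since the inequalities point opposite ways, species 2 can invade but species 1 cannot.

species 2 excludes species 1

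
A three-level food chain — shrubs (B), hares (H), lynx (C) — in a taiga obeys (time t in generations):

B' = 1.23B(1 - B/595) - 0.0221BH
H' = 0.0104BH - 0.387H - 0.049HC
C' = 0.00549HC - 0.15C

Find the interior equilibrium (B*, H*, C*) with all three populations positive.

From dC/dt = 0: 0.00549H* = 0.15, so H* = 27.3.
From dB/dt = 0: 1.23(1 - B*/595) = 0.0221·27.3, giving B* = 595·(1 - 0.491) = 303.
From dH/dt = 0: 0.0104·303 - 0.387 = 0.049C*, so C* = 2.76/0.049 = 56.4.

B* ≈ 303, H* ≈ 27.3, C* ≈ 56.4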